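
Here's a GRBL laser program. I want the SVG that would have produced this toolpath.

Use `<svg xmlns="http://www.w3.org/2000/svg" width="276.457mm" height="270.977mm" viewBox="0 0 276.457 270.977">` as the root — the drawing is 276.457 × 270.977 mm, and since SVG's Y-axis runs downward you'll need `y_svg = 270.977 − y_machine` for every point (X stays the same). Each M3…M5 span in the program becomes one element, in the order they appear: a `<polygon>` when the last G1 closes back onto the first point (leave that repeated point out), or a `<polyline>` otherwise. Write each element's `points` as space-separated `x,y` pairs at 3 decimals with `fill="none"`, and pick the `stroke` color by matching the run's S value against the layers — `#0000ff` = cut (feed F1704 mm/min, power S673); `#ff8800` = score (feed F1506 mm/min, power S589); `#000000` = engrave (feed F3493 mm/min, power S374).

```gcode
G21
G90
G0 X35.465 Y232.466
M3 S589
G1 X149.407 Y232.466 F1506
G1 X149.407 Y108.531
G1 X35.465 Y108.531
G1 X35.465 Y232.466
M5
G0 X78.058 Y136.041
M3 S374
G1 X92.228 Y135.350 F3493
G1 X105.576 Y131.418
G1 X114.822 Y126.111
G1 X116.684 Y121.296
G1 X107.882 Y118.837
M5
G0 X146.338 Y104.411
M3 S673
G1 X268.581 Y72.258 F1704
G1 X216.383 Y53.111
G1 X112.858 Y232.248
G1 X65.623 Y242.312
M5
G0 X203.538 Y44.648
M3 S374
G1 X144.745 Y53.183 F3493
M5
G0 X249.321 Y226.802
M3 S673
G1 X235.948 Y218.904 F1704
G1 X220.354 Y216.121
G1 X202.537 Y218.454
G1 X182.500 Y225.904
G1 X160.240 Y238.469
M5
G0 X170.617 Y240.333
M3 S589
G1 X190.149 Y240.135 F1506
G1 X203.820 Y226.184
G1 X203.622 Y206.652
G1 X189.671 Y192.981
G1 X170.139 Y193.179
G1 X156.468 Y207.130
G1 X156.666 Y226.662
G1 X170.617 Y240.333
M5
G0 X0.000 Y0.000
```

<svg xmlns="http://www.w3.org/2000/svg" width="276.457mm" height="270.977mm" viewBox="0 0 276.457 270.977">
  <polygon points="35.465,38.511 149.407,38.511 149.407,162.446 35.465,162.446" fill="none" stroke="#ff8800"/>
  <polyline points="78.058,134.936 92.228,135.627 105.576,139.559 114.822,144.866 116.684,149.681 107.882,152.140" fill="none" stroke="#000000"/>
  <polyline points="146.338,166.566 268.581,198.719 216.383,217.866 112.858,38.729 65.623,28.665" fill="none" stroke="#0000ff"/>
  <polyline points="203.538,226.329 144.745,217.794" fill="none" stroke="#000000"/>
  <polyline points="249.321,44.175 235.948,52.073 220.354,54.856 202.537,52.523 182.500,45.073 160.240,32.508" fill="none" stroke="#0000ff"/>
  <polygon points="170.617,30.644 190.149,30.842 203.820,44.793 203.622,64.325 189.671,77.996 170.139,77.798 156.468,63.847 156.666,44.315" fill="none" stroke="#ff8800"/>
</svg>

y_svg = 270.977 − y_m.

[1] S589→`#ff8800` (score); closed run; points: 35.465,38.511 149.407,38.511 149.407,162.446 35.465,162.446

[2] S374→`#000000` (engrave); open run; points: 78.058,134.936 92.228,135.627 105.576,139.559 114.822,144.866 116.684,149.681 107.882,152.140

[3] S673→`#0000ff` (cut); open run; points: 146.338,166.566 268.581,198.719 216.383,217.866 112.858,38.729 65.623,28.665

[4] S374→`#000000` (engrave); open run; points: 203.538,226.329 144.745,217.794

[5] S673→`#0000ff` (cut); open run; points: 249.321,44.175 235.948,52.073 220.354,54.856 202.537,52.523 182.500,45.073 160.240,32.508

[6] S589→`#ff8800` (score); closed run; points: 170.617,30.644 190.149,30.842 203.820,44.793 203.622,64.325 189.671,77.996 170.139,77.798 156.468,63.847 156.666,44.315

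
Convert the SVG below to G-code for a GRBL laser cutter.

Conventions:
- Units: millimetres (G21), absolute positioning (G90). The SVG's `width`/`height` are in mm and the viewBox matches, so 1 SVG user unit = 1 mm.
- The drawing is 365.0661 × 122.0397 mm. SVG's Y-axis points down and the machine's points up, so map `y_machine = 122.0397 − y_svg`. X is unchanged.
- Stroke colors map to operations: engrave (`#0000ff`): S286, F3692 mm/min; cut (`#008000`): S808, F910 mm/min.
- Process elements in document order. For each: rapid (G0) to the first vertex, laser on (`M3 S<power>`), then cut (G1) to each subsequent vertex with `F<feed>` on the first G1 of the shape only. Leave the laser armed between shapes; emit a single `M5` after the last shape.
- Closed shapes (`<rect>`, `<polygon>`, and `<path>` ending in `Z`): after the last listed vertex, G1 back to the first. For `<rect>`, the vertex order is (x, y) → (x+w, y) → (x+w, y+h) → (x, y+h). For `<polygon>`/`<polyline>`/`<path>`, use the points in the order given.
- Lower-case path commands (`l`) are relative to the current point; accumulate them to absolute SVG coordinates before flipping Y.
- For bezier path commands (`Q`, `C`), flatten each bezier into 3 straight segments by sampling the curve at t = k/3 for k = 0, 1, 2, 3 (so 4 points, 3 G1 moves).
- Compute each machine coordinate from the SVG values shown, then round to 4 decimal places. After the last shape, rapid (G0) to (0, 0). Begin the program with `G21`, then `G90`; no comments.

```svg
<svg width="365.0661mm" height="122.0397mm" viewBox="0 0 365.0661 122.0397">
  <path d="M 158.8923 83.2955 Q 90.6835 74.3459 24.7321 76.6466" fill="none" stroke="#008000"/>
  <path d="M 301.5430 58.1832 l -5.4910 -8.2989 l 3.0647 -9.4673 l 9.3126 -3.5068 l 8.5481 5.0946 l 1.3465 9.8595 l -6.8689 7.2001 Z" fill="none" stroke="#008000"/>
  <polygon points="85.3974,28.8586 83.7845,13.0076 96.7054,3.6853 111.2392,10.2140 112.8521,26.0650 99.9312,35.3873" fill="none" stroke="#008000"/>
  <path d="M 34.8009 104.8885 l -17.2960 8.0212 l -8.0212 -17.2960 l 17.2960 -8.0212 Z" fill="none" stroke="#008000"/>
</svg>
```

viewBox `0 0 365.0661 122.0397` with mm width/height → 1 unit = 1 mm. Flip: y_m = 122.0397 − y_svg.

**Shape 1** — `<path>` quadratic bezier, stroke `#008000` → cut (S808, F910). Control points (SVG): P0=(158.8923,83.2955), P1=(90.6835,74.3459), P2=(24.7321,76.6466); sampled at t=k/3. Machine vertices: (158.8923,38.7442) → (113.6706,43.4606) → (68.9505,45.6769) → (24.7321,45.3931). Open path.

**Shape 2** — `<path>` regular polygon, stroke `#008000` → cut (S808, F910). Machine vertices: (301.5430,63.8565) → (296.0520,72.1554) → (299.1167,81.6227) → (308.4293,85.1295) → (316.9774,80.0349) → (318.3239,70.1754) → (311.4550,62.9753) → (301.5430,63.8565). Closed: final G1 returns to the first vertex.

**Shape 3** — `<polygon>` regular polygon, stroke `#008000` → cut (S808, F910). Machine vertices: (85.3974,93.1811) → (83.7845,109.0321) → (96.7054,118.3544) → (111.2392,111.8257) → (112.8521,95.9747) → (99.9312,86.6524) → (85.3974,93.1811). Closed: final G1 returns to the first vertex.

**Shape 4** — `<path>` regular polygon, stroke `#008000` → cut (S808, F910). Machine vertices: (34.8009,17.1512) → (17.5049,9.1300) → (9.4837,26.4260) → (26.7797,34.4472) → (34.8009,17.1512). Closed: final G1 returns to the first vertex.

G21
G90
G0 X158.8923 Y38.7442
M3 S808
G1 X113.6706 Y43.4606 F910
G1 X68.9505 Y45.6769
G1 X24.7321 Y45.3931
G0 X301.5430 Y63.8565
M3 S808
G1 X296.0520 Y72.1554 F910
G1 X299.1167 Y81.6227
G1 X308.4293 Y85.1295
G1 X316.9774 Y80.0349
G1 X318.3239 Y70.1754
G1 X311.4550 Y62.9753
G1 X301.5430 Y63.8565
G0 X85.3974 Y93.1811
M3 S808
G1 X83.7845 Y109.0321 F910
G1 X96.7054 Y118.3544
G1 X111.2392 Y111.8257
G1 X112.8521 Y95.9747
G1 X99.9312 Y86.6524
G1 X85.3974 Y93.1811
G0 X34.8009 Y17.1512
M3 S808
G1 X17.5049 Y9.1300 F910
G1 X9.4837 Y26.4260
G1 X26.7797 Y34.4472
G1 X34.8009 Y17.1512
M5
G0 X0.0000 Y0.0000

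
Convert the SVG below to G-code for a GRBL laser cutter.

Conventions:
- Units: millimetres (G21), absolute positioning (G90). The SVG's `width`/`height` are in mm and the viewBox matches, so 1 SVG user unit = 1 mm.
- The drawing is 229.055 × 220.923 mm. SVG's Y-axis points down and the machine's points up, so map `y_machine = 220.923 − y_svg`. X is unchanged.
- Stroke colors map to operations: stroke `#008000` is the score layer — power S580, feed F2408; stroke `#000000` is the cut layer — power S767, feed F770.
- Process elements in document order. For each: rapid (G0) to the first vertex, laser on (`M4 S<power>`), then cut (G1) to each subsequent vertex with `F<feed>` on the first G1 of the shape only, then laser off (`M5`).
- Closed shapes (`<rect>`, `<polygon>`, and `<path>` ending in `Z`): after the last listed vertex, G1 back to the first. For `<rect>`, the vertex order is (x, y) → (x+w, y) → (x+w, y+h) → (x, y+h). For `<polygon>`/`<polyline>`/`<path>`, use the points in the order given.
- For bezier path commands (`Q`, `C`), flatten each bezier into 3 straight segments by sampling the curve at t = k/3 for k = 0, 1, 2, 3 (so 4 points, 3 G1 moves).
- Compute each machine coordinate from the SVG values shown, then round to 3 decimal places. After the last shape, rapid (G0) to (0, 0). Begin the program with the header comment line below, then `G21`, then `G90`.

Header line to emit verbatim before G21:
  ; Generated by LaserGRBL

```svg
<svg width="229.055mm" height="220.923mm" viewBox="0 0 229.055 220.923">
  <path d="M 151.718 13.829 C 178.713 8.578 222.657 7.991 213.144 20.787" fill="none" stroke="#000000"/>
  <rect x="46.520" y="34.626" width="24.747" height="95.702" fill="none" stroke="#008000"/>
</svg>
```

viewBox `0 0 229.055 220.923` with mm width/height → 1 unit = 1 mm. Flip: y_m = 220.923 − y_svg.

**Shape 1** — `<path>` cubic bezier, stroke `#000000` → cut (S767, F770). Control points (SVG): P0=(151.718,13.829), P1=(178.713,8.578), P2=(222.657,7.991), P3=(213.144,20.787); sampled at t=k/3. Machine vertices: (151.718,207.094) → (181.755,210.467) → (207.446,208.794) → (213.144,200.136). Open path.

**Shape 2** — `<rect>` rectangle, stroke `#008000` → score (S580, F2408). Machine vertices: (46.520,186.297) → (71.267,186.297) → (71.267,90.595) → (46.520,90.595) → (46.520,186.297). Closed: final G1 returns to the first vertex.

; Generated by LaserGRBL
G21
G90
G0 X151.718 Y207.094
M4 S767
G1 X181.755 Y210.467 F770
G1 X207.446 Y208.794
G1 X213.144 Y200.136
M5
G0 X46.520 Y186.297
M4 S580
G1 X71.267 Y186.297 F2408
G1 X71.267 Y90.595
G1 X46.520 Y90.595
G1 X46.520 Y186.297
M5
G0 X0.000 Y0.000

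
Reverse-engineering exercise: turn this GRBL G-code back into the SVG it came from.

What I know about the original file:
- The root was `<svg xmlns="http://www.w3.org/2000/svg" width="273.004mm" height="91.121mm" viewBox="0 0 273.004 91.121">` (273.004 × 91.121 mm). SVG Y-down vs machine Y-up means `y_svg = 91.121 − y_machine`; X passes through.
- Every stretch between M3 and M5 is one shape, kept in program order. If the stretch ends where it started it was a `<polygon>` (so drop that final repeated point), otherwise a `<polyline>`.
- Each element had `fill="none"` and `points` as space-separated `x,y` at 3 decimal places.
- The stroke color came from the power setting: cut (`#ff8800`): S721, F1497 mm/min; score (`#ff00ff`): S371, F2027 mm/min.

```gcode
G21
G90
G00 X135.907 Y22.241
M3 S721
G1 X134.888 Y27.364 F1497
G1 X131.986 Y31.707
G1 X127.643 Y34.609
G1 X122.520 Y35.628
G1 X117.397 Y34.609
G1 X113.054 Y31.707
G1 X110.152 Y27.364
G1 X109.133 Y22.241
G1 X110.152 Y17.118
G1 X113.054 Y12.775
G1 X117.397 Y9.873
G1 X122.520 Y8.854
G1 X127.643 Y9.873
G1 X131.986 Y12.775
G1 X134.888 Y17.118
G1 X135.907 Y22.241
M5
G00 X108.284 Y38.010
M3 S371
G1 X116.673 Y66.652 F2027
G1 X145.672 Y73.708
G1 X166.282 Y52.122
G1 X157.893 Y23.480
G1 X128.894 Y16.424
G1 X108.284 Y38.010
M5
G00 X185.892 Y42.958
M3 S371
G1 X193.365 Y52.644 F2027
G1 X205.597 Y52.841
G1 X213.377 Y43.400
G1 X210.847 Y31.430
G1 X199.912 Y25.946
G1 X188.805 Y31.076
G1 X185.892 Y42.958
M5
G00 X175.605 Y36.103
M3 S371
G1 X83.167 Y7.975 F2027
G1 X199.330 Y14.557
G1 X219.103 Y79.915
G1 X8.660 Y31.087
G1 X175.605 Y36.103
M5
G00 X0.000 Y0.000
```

Machine Y-up, SVG Y-down with viewBox height 91.121, so y_svg = 91.121 − y_machine; X carries over.

Run 1: power S721 maps to stroke `#ff8800` (cut). The run returns to its start, so emit a `<polygon>` with points (Y-flipped): 135.907,68.880 134.888,63.757 131.986,59.414 127.643,56.512 122.520,55.493 117.397,56.512 113.054,59.414 110.152,63.757 109.133,68.880 110.152,74.003 113.054,78.346 117.397,81.248 122.520,82.267 127.643,81.248 131.986,78.346 134.888,74.003.

Run 2: S371 ⇒ score layer `#ff00ff`. The run returns to its start, so emit a `<polygon>` with points (Y-flipped): 108.284,53.111 116.673,24.469 145.672,17.413 166.282,38.999 157.893,67.641 128.894,74.697.

Run 3: power S371 maps to stroke `#ff00ff` (score). The run returns to its start, so emit a `<polygon>` with points (Y-flipped): 185.892,48.163 193.365,38.477 205.597,38.280 213.377,47.721 210.847,59.691 199.912,65.175 188.805,60.045.

Run 4: the run's S371 means `#ff00ff` (score). The run returns to its start, so emit a `<polygon>` with points (Y-flipped): 175.605,55.018 83.167,83.146 199.330,76.564 219.103,11.206 8.660,60.034.

<svg xmlns="http://www.w3.org/2000/svg" width="273.004mm" height="91.121mm" viewBox="0 0 273.004 91.121">
  <polygon points="135.907,68.880 134.888,63.757 131.986,59.414 127.643,56.512 122.520,55.493 117.397,56.512 113.054,59.414 110.152,63.757 109.133,68.880 110.152,74.003 113.054,78.346 117.397,81.248 122.520,82.267 127.643,81.248 131.986,78.346 134.888,74.003" fill="none" stroke="#ff8800"/>
  <polygon points="108.284,53.111 116.673,24.469 145.672,17.413 166.282,38.999 157.893,67.641 128.894,74.697" fill="none" stroke="#ff00ff"/>
  <polygon points="185.892,48.163 193.365,38.477 205.597,38.280 213.377,47.721 210.847,59.691 199.912,65.175 188.805,60.045" fill="none" stroke="#ff00ff"/>
  <polygon points="175.605,55.018 83.167,83.146 199.330,76.564 219.103,11.206 8.660,60.034" fill="none" stroke="#ff00ff"/>
</svg>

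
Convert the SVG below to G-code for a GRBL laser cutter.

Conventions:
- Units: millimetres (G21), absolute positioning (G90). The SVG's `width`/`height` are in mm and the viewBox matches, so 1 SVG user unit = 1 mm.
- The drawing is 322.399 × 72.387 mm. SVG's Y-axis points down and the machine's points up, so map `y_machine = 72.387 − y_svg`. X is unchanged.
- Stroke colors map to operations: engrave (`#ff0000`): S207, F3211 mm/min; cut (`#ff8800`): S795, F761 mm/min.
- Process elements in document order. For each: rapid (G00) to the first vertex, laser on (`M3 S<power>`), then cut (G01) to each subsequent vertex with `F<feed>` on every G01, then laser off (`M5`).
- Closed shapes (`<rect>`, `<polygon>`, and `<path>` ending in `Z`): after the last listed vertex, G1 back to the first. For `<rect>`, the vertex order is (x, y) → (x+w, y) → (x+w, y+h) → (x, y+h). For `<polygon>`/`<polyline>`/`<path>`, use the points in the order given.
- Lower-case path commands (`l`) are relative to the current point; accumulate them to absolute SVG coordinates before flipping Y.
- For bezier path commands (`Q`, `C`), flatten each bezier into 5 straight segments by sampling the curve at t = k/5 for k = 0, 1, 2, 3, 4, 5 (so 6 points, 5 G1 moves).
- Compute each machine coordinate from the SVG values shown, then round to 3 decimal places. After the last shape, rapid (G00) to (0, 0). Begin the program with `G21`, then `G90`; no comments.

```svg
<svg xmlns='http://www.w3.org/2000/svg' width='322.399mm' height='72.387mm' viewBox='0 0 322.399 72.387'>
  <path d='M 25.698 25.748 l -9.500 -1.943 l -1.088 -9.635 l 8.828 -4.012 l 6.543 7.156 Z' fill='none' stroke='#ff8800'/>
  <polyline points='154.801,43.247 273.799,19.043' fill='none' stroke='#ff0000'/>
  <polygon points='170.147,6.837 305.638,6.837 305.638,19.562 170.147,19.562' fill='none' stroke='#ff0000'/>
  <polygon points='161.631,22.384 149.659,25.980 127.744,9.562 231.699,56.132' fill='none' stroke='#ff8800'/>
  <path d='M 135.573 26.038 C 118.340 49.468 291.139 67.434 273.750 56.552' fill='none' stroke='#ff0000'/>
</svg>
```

G21
G90
G00 X25.698 Y46.639
M3 S795
G01 X16.198 Y48.582 F761
G01 X15.110 Y58.217 F761
G01 X23.938 Y62.229 F761
G01 X30.481 Y55.073 F761
G01 X25.698 Y46.639 F761
M5
G00 X154.801 Y29.140
M3 S207
G01 X273.799 Y53.344 F3211
M5
G00 X170.147 Y65.550
M3 S207
G01 X305.638 Y65.550 F3211
G01 X305.638 Y52.825 F3211
G01 X170.147 Y52.825 F3211
G01 X170.147 Y65.550 F3211
M5
G00 X161.631 Y50.003
M3 S795
G01 X149.659 Y46.407 F761
G01 X127.744 Y62.825 F761
G01 X231.699 Y16.255 F761
G01 X161.631 Y50.003 F761
M5
G00 X135.573 Y46.349
M3 S207
G01 X144.995 Y33.134 F3211
G01 X181.775 Y22.352 F3211
G01 X227.661 Y15.127 F3211
G01 X264.403 Y12.580 F3211
G01 X273.750 Y15.835 F3211
M5
G00 X0.000 Y0.000

Since the viewBox matches the mm dimensions, user units are millimetres directly. The only transform is the Y-flip y_m = 72.387 − y_svg.

Shape 1 is a regular polygon drawn with `<path>`. Its stroke #ff8800 means cut at S795, F761. After flipping Y the toolpath is (25.698,46.639) → (16.198,48.582) → (15.110,58.217) → (23.938,62.229) → (30.481,55.073) → (25.698,46.639), returning to the start.

Shape 2 is a line segment drawn with `<polyline>`. Its stroke #ff0000 means engrave at S207, F3211. After flipping Y the toolpath is (154.801,29.140) → (273.799,53.344).

Shape 3 is a rectangle drawn with `<polygon>`. Its stroke #ff0000 means engrave at S207, F3211. After flipping Y the toolpath is (170.147,65.550) → (305.638,65.550) → (305.638,52.825) → (170.147,52.825) → (170.147,65.550), returning to the start.

Shape 4 is a closed polygon drawn with `<polygon>`. Its stroke #ff8800 means cut at S795, F761. After flipping Y the toolpath is (161.631,50.003) → (149.659,46.407) → (127.744,62.825) → (231.699,16.255) → (161.631,50.003), returning to the start.

Shape 5 is a cubic bezier drawn with `<path>`. Its stroke #ff0000 means engrave at S207, F3211. After flipping Y the toolpath is (135.573,46.349) → (144.995,33.134) → (181.775,22.352) → (227.661,15.127) → (264.403,12.580) → (273.750,15.835).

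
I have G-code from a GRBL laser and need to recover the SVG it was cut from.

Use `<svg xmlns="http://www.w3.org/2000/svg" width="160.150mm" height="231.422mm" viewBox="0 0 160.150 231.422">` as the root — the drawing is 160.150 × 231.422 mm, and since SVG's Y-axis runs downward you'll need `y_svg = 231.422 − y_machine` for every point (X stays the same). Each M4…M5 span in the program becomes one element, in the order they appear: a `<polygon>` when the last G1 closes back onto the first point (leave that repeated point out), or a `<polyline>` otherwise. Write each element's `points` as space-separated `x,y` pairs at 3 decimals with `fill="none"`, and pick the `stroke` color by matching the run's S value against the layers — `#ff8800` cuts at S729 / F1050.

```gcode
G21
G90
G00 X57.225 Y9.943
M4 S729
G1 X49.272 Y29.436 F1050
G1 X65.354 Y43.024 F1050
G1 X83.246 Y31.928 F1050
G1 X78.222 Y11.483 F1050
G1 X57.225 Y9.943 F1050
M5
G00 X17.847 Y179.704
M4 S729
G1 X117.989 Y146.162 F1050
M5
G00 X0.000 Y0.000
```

Machine Y-up, SVG Y-down with viewBox height 231.422, so y_svg = 231.422 − y_machine; X carries over. Every run uses S729, so all elements get stroke `#ff8800` (cut).

Run 1: The run returns to its start, so emit a `<polygon>` with points (Y-flipped): 57.225,221.479 49.272,201.986 65.354,188.398 83.246,199.494 78.222,219.939.

Run 2: The run is open, so emit a `<polyline>` with points (Y-flipped): 17.847,51.718 117.989,85.260.

<svg xmlns="http://www.w3.org/2000/svg" width="160.150mm" height="231.422mm" viewBox="0 0 160.150 231.422">
  <polygon points="57.225,221.479 49.272,201.986 65.354,188.398 83.246,199.494 78.222,219.939" fill="none" stroke="#ff8800"/>
  <polyline points="17.847,51.718 117.989,85.260" fill="none" stroke="#ff8800"/>
</svg>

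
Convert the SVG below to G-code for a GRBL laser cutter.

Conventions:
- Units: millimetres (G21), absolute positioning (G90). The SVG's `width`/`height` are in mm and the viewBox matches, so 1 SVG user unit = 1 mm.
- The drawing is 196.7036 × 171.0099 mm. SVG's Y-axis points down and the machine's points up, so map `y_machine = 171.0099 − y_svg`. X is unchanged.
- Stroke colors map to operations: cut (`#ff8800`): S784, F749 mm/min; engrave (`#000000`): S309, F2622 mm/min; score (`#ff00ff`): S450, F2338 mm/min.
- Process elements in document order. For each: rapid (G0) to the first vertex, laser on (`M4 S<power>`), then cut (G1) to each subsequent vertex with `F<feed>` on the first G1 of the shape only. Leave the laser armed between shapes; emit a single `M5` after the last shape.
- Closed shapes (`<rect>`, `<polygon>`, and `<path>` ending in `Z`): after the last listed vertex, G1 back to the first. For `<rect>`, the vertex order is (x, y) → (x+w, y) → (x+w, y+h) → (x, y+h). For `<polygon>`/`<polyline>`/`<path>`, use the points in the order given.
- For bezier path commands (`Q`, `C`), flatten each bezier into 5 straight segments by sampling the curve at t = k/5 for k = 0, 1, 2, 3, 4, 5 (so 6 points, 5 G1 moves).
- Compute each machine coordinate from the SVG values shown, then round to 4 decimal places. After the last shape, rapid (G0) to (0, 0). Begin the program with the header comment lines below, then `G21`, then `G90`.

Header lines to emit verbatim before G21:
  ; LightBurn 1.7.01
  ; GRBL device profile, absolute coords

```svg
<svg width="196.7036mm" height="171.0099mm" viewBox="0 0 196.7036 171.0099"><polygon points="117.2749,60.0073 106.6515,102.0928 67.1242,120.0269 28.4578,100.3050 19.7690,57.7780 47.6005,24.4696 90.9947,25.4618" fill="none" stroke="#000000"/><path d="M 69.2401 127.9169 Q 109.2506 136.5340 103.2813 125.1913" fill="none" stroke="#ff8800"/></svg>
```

; LightBurn 1.7.01
; GRBL device profile, absolute coords
G21
G90
G0 X117.2749 Y111.0026
M4 S309
G1 X106.6515 Y68.9171 F2622
G1 X67.1242 Y50.9830
G1 X28.4578 Y70.7049
G1 X19.7690 Y113.2319
G1 X47.6005 Y146.5403
G1 X90.9947 Y145.5481
G1 X117.2749 Y111.0026
G0 X69.2401 Y43.0930
M4 S784
G1 X83.4051 Y40.4446 F749
G1 X93.8917 Y39.3929
G1 X100.7000 Y39.9380
G1 X103.8298 Y42.0799
G1 X103.2813 Y45.8186
M5
G0 X0.0000 Y0.0000

viewBox `0 0 196.7036 171.0099` with mm width/height → 1 unit = 1 mm. Flip: y_m = 171.0099 − y_svg.

**Shape 1** — `<polygon>` regular polygon, stroke `#000000` → engrave (S309, F2622). Machine vertices: (117.2749,111.0026) → (106.6515,68.9171) → (67.1242,50.9830) → (28.4578,70.7049) → (19.7690,113.2319) → (47.6005,146.5403) → (90.9947,145.5481) → (117.2749,111.0026). Closed: final G1 returns to the first vertex.

**Shape 2** — `<path>` quadratic bezier, stroke `#ff8800` → cut (S784, F749). Control points (SVG): P0=(69.2401,127.9169), P1=(109.2506,136.5340), P2=(103.2813,125.1913); sampled at t=k/5. Machine vertices: (69.2401,43.0930) → (83.4051,40.4446) → (93.8917,39.3929) → (100.7000,39.9380) → (103.8298,42.0799) → (103.2813,45.8186). Open path.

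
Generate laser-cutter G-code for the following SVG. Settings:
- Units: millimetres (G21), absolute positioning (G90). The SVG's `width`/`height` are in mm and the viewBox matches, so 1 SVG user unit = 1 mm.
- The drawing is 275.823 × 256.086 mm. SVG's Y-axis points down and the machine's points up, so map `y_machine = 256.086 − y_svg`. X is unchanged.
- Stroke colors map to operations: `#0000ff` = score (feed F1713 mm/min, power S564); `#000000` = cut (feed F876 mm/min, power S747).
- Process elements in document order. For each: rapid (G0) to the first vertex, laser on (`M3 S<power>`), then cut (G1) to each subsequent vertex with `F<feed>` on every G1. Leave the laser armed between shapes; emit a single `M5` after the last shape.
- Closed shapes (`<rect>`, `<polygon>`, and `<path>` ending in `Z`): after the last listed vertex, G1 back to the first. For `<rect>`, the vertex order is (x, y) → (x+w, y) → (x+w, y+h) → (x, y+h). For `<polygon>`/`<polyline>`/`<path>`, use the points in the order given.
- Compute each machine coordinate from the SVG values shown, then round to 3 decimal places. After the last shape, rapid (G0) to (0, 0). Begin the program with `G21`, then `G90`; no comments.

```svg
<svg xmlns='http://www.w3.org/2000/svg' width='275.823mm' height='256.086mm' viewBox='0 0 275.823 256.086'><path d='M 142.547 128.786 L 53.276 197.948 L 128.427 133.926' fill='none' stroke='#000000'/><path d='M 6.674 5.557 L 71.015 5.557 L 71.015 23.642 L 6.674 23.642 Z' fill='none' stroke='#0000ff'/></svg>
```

Since the viewBox matches the mm dimensions, user units are millimetres directly. The only transform is the Y-flip y_m = 256.086 − y_svg.

Shape 1 is a open polyline drawn with `<path>`. Its stroke #000000 means cut at S747, F876. After flipping Y the toolpath is (142.547,127.300) → (53.276,58.138) → (128.427,122.160).

Shape 2 is a rectangle drawn with `<path>`. Its stroke #0000ff means score at S564, F1713. After flipping Y the toolpath is (6.674,250.529) → (71.015,250.529) → (71.015,232.444) → (6.674,232.444) → (6.674,250.529), returning to the start.

G21
G90
G0 X142.547 Y127.300
M3 S747
G1 X53.276 Y58.138 F876
G1 X128.427 Y122.160 F876
G0 X6.674 Y250.529
M3 S564
G1 X71.015 Y250.529 F1713
G1 X71.015 Y232.444 F1713
G1 X6.674 Y232.444 F1713
G1 X6.674 Y250.529 F1713
M5
G0 X0.000 Y0.000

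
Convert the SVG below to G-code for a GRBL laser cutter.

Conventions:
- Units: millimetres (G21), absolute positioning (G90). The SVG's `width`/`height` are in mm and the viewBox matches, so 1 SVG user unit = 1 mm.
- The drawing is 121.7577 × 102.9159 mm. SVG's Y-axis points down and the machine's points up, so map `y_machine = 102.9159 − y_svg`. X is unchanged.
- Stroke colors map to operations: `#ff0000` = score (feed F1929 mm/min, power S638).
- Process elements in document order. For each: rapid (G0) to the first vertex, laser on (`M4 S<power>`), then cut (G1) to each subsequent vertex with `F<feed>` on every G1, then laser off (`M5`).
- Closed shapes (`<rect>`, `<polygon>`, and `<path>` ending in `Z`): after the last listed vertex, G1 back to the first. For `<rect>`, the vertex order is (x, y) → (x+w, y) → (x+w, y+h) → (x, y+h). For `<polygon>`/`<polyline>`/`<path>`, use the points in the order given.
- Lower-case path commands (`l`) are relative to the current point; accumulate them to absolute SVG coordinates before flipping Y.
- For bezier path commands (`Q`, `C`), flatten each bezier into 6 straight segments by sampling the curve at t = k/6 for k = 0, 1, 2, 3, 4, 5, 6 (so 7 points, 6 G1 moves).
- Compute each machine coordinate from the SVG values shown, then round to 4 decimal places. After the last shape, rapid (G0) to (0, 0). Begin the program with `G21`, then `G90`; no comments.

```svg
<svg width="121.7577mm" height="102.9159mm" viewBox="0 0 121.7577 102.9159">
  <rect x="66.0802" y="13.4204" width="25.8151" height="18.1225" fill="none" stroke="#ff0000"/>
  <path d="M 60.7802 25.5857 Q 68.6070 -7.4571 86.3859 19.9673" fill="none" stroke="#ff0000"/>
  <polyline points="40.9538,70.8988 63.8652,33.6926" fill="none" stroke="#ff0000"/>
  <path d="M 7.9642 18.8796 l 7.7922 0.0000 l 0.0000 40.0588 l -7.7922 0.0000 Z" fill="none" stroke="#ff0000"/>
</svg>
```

viewBox `0 0 121.7577 102.9159` with mm width/height → 1 unit = 1 mm. Flip: y_m = 102.9159 − y_svg.

**Shape 1** — `<rect>` rectangle, stroke `#ff0000` → score (S638, F1929). Machine vertices: (66.0802,89.4955) → (91.8953,89.4955) → (91.8953,71.3730) → (66.0802,71.3730) → (66.0802,89.4955). Closed: final G1 returns to the first vertex.

**Shape 2** — `<path>` quadratic bezier, stroke `#ff0000` → score (S638, F1929). Control points (SVG): P0=(60.7802,25.5857), P1=(68.6070,-7.4571), P2=(86.3859,19.9673); sampled at t=k/6. Machine vertices: (60.7802,77.3302) → (63.6656,86.6648) → (67.1039,92.6402) → (71.0950,95.2562) → (75.6391,94.5130) → (80.7360,90.4104) → (86.3859,82.9486). Open path.

**Shape 3** — `<polyline>` line segment, stroke `#ff0000` → score (S638, F1929). Machine vertices: (40.9538,32.0171) → (63.8652,69.2233). Open path.

**Shape 4** — `<path>` rectangle, stroke `#ff0000` → score (S638, F1929). Machine vertices: (7.9642,84.0363) → (15.7564,84.0363) → (15.7564,43.9775) → (7.9642,43.9775) → (7.9642,84.0363). Closed: final G1 returns to the first vertex.

G21
G90
G0 X66.0802 Y89.4955
M4 S638
G1 X91.8953 Y89.4955 F1929
G1 X91.8953 Y71.3730 F1929
G1 X66.0802 Y71.3730 F1929
G1 X66.0802 Y89.4955 F1929
M5
G0 X60.7802 Y77.3302
M4 S638
G1 X63.6656 Y86.6648 F1929
G1 X67.1039 Y92.6402 F1929
G1 X71.0950 Y95.2562 F1929
G1 X75.6391 Y94.5130 F1929
G1 X80.7360 Y90.4104 F1929
G1 X86.3859 Y82.9486 F1929
M5
G0 X40.9538 Y32.0171
M4 S638
G1 X63.8652 Y69.2233 F1929
M5
G0 X7.9642 Y84.0363
M4 S638
G1 X15.7564 Y84.0363 F1929
G1 X15.7564 Y43.9775 F1929
G1 X7.9642 Y43.9775 F1929
G1 X7.9642 Y84.0363 F1929
M5
G0 X0.0000 Y0.0000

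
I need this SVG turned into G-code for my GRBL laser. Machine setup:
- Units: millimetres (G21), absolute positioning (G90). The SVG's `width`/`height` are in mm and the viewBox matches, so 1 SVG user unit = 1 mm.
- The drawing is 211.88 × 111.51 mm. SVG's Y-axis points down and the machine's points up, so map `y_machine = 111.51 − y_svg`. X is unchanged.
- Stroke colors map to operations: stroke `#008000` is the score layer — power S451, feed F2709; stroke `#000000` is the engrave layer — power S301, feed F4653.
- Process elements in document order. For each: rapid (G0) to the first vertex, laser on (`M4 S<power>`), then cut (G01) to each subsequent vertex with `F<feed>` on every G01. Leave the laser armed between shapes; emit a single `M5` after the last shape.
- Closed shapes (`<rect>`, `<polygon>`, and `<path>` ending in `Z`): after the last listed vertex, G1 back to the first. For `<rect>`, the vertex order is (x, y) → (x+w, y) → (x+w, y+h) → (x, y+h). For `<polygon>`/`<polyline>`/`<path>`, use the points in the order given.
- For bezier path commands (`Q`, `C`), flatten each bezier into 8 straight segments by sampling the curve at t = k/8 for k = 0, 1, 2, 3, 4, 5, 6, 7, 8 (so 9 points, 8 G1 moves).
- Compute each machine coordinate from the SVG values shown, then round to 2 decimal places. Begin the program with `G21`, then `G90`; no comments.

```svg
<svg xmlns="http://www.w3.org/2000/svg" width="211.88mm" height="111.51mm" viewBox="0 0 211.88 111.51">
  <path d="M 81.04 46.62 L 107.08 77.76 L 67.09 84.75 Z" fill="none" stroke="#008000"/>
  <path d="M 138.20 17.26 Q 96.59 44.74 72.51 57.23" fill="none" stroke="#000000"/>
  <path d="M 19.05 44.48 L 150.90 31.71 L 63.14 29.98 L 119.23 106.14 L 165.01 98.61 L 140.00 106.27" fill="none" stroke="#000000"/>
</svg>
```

G21
G90
G0 X81.04 Y64.89
M4 S451
G01 X107.08 Y33.75 F2709
G01 X67.09 Y26.76 F2709
G01 X81.04 Y64.89 F2709
G0 X138.20 Y94.25
M4 S301
G01 X128.07 Y87.61 F4653
G01 X118.49 Y81.45 F4653
G01 X109.46 Y75.75 F4653
G01 X100.97 Y70.52 F4653
G01 X93.04 Y65.76 F4653
G01 X85.65 Y61.46 F4653
G01 X78.80 Y57.64 F4653
G01 X72.51 Y54.28 F4653
G0 X19.05 Y67.03
M4 S301
G01 X150.90 Y79.80 F4653
G01 X63.14 Y81.53 F4653
G01 X119.23 Y5.37 F4653
G01 X165.01 Y12.90 F4653
G01 X140.00 Y5.24 F4653
M5

viewBox `0 0 211.88 111.51` with mm width/height → 1 unit = 1 mm. Flip: y_m = 111.51 − y_svg.

**Shape 1** — `<path>` regular polygon, stroke `#008000` → score (S451, F2709). Machine vertices: (81.04,64.89) → (107.08,33.75) → (67.09,26.76) → (81.04,64.89). Closed: final G1 returns to the first vertex.

**Shape 2** — `<path>` quadratic bezier, stroke `#000000` → engrave (S301, F4653). Control points (SVG): P0=(138.20,17.26), P1=(96.59,44.74), P2=(72.51,57.23); sampled at t=k/8. Machine vertices: (138.20,94.25) → (128.07,87.61) → (118.49,81.45) → (109.46,75.75) → (100.97,70.52) → (93.04,65.76) → (85.65,61.46) → (78.80,57.64) → (72.51,54.28). Open path.

**Shape 3** — `<path>` open polyline, stroke `#000000` → engrave (S301, F4653). Machine vertices: (19.05,67.03) → (150.90,79.80) → (63.14,81.53) → (119.23,5.37) → (165.01,12.90) → (140.00,5.24). Open path.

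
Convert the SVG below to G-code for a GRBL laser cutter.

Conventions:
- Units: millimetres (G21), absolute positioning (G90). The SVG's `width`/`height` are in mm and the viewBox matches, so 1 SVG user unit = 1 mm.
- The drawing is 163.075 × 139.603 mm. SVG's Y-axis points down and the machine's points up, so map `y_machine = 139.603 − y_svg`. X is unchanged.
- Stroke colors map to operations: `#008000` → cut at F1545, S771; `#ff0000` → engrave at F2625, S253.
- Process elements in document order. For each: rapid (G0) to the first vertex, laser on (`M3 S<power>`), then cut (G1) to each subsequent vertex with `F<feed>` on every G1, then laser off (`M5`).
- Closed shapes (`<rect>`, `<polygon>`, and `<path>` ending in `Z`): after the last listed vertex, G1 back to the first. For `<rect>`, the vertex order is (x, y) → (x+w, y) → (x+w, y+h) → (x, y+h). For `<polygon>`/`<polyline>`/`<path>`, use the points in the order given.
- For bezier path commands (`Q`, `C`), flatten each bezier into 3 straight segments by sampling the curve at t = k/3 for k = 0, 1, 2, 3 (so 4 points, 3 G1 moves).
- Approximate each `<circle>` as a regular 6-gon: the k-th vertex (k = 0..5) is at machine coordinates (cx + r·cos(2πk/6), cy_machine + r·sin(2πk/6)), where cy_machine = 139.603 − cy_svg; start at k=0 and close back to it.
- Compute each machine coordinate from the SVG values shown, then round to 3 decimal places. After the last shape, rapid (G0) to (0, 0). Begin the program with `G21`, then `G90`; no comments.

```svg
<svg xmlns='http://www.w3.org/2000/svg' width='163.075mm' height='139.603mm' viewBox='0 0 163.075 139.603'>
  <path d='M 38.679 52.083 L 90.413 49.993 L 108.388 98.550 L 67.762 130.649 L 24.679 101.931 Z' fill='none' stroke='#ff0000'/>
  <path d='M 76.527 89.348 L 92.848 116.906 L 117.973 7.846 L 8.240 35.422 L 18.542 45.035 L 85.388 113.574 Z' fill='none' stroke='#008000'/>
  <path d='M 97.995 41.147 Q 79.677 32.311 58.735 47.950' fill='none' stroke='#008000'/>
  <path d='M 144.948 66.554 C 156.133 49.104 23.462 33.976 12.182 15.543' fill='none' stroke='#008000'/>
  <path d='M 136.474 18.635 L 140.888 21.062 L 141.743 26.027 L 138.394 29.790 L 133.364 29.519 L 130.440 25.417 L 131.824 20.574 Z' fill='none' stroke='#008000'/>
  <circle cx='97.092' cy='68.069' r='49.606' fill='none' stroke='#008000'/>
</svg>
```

Since the viewBox matches the mm dimensions, user units are millimetres directly. The only transform is the Y-flip y_m = 139.603 − y_svg.

Shape 1 is a regular polygon drawn with `<path>`. Its stroke #ff0000 means engrave at S253, F2625. After flipping Y the toolpath is (38.679,87.520) → (90.413,89.610) → (108.388,41.053) → (67.762,8.954) → (24.679,37.672) → (38.679,87.520), returning to the start.

Shape 2 is a closed polygon drawn with `<path>`. Its stroke #008000 means cut at S771, F1545. After flipping Y the toolpath is (76.527,50.255) → (92.848,22.697) → (117.973,131.757) → (8.240,104.181) → (18.542,94.568) → (85.388,26.029) → (76.527,50.255), returning to the start.

Shape 3 is a quadratic bezier drawn with `<path>`. Its stroke #008000 means cut at S771, F1545. After flipping Y the toolpath is (97.995,98.456) → (85.491,101.627) → (72.405,99.360) → (58.735,91.653).

Shape 4 is a cubic bezier drawn with `<path>`. Its stroke #008000 means cut at S771, F1545. After flipping Y the toolpath is (144.948,73.049) → (118.005,89.933) → (54.102,106.520) → (12.182,124.060).

Shape 5 is a regular polygon drawn with `<path>`. Its stroke #008000 means cut at S771, F1545. After flipping Y the toolpath is (136.474,120.968) → (140.888,118.541) → (141.743,113.576) → (138.394,109.813) → (133.364,110.084) → (130.440,114.186) → (131.824,119.029) → (136.474,120.968), returning to the start.

Shape 6 is a circle drawn with `<circle>`. Its stroke #008000 means cut at S771, F1545. After flipping Y the toolpath is (146.698,71.534) → (121.895,114.494) → (72.289,114.494) → (47.486,71.534) → (72.289,28.574) → (121.895,28.574) → (146.698,71.534), returning to the start.

G21
G90
G0 X38.679 Y87.520
M3 S253
G1 X90.413 Y89.610 F2625
G1 X108.388 Y41.053 F2625
G1 X67.762 Y8.954 F2625
G1 X24.679 Y37.672 F2625
G1 X38.679 Y87.520 F2625
M5
G0 X76.527 Y50.255
M3 S771
G1 X92.848 Y22.697 F1545
G1 X117.973 Y131.757 F1545
G1 X8.240 Y104.181 F1545
G1 X18.542 Y94.568 F1545
G1 X85.388 Y26.029 F1545
G1 X76.527 Y50.255 F1545
M5
G0 X97.995 Y98.456
M3 S771
G1 X85.491 Y101.627 F1545
G1 X72.405 Y99.360 F1545
G1 X58.735 Y91.653 F1545
M5
G0 X144.948 Y73.049
M3 S771
G1 X118.005 Y89.933 F1545
G1 X54.102 Y106.520 F1545
G1 X12.182 Y124.060 F1545
M5
G0 X136.474 Y120.968
M3 S771
G1 X140.888 Y118.541 F1545
G1 X141.743 Y113.576 F1545
G1 X138.394 Y109.813 F1545
G1 X133.364 Y110.084 F1545
G1 X130.440 Y114.186 F1545
G1 X131.824 Y119.029 F1545
G1 X136.474 Y120.968 F1545
M5
G0 X146.698 Y71.534
M3 S771
G1 X121.895 Y114.494 F1545
G1 X72.289 Y114.494 F1545
G1 X47.486 Y71.534 F1545
G1 X72.289 Y28.574 F1545
G1 X121.895 Y28.574 F1545
G1 X146.698 Y71.534 F1545
M5
G0 X0.000 Y0.000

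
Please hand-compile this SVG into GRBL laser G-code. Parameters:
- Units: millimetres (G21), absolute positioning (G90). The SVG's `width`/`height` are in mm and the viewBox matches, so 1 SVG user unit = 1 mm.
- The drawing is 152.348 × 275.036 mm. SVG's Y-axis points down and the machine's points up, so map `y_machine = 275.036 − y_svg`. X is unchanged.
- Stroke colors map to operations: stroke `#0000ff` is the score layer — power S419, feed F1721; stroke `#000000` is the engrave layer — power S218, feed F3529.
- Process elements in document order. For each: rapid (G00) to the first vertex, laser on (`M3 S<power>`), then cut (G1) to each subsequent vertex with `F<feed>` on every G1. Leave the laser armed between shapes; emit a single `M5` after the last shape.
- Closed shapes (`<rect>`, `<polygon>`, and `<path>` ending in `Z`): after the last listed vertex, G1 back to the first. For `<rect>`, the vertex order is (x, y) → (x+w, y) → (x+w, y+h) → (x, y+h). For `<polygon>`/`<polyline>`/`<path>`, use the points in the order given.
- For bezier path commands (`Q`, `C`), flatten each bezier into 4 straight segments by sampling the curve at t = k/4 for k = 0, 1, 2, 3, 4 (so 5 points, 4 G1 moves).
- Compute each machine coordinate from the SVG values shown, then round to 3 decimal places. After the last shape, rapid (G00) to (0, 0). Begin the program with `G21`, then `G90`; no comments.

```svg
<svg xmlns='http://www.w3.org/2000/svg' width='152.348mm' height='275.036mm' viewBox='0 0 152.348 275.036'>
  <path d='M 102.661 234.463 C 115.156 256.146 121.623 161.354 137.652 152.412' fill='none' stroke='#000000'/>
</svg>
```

viewBox `0 0 152.348 275.036` with mm width/height → 1 unit = 1 mm. Flip: y_m = 275.036 − y_svg.

**Shape 1** — `<path>` cubic bezier, stroke `#000000` → engrave (S218, F3529). Control points (SVG): P0=(102.661,234.463), P1=(115.156,256.146), P2=(121.623,161.354), P3=(137.652,152.412); sampled at t=k/4. Machine vertices: (102.661,40.573) → (111.146,42.988) → (118.831,70.114) → (127.180,102.982) → (137.652,122.624). Open path.

G21
G90
G00 X102.661 Y40.573
M3 S218
G1 X111.146 Y42.988 F3529
G1 X118.831 Y70.114 F3529
G1 X127.180 Y102.982 F3529
G1 X137.652 Y122.624 F3529
M5
G00 X0.000 Y0.000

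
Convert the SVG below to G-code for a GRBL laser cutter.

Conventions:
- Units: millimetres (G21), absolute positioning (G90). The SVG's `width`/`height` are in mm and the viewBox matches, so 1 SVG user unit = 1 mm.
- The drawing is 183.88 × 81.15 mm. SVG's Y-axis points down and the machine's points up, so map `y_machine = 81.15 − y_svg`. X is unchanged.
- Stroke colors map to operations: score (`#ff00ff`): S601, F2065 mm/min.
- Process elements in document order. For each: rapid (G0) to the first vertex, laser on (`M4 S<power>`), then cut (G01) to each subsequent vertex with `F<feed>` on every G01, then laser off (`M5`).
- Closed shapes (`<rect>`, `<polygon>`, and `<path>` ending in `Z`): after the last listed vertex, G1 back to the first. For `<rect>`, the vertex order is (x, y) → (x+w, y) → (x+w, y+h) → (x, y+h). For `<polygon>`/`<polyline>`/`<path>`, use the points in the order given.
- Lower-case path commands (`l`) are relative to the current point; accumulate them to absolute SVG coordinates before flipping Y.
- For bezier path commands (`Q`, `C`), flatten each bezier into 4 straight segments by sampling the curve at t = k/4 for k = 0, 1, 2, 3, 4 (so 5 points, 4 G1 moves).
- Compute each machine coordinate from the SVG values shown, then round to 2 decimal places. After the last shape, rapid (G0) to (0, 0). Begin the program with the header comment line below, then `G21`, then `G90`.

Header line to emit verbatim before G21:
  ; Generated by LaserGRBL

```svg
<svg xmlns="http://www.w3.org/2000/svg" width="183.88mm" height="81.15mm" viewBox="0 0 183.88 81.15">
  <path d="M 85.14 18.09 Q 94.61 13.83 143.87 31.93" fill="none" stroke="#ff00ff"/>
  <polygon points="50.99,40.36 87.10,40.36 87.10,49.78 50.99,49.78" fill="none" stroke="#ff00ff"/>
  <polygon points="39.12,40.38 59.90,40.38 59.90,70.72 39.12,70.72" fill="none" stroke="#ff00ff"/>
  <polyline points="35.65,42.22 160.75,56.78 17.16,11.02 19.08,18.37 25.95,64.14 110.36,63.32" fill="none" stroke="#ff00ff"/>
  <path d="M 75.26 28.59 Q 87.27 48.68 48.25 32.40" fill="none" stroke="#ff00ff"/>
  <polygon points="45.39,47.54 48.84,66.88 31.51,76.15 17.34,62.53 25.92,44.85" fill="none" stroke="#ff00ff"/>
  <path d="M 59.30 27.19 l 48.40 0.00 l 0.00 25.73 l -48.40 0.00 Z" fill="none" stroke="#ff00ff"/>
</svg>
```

viewBox `0 0 183.88 81.15` with mm width/height → 1 unit = 1 mm. Flip: y_m = 81.15 − y_svg.

**Shape 1** — `<path>` quadratic bezier, stroke `#ff00ff` → score (S601, F2065). Control points (SVG): P0=(85.14,18.09), P1=(94.61,13.83), P2=(143.87,31.93); sampled at t=k/4. Machine vertices: (85.14,63.06) → (92.36,63.79) → (104.56,61.73) → (121.73,56.87) → (143.87,49.22). Open path.

**Shape 2** — `<polygon>` rectangle, stroke `#ff00ff` → score (S601, F2065). Machine vertices: (50.99,40.79) → (87.10,40.79) → (87.10,31.37) → (50.99,31.37) → (50.99,40.79). Closed: final G1 returns to the first vertex.

**Shape 3** — `<polygon>` rectangle, stroke `#ff00ff` → score (S601, F2065). Machine vertices: (39.12,40.77) → (59.90,40.77) → (59.90,10.43) → (39.12,10.43) → (39.12,40.77). Closed: final G1 returns to the first vertex.

**Shape 4** — `<polyline>` open polyline, stroke `#ff00ff` → score (S601, F2065). Machine vertices: (35.65,38.93) → (160.75,24.37) → (17.16,70.13) → (19.08,62.78) → (25.95,17.01) → (110.36,17.83). Open path.

**Shape 5** — `<path>` quadratic bezier, stroke `#ff00ff` → score (S601, F2065). Control points (SVG): P0=(75.26,28.59), P1=(87.27,48.68), P2=(48.25,32.40); sampled at t=k/4. Machine vertices: (75.26,52.56) → (78.08,44.79) → (74.51,41.56) → (64.57,42.88) → (48.25,48.75). Open path.

**Shape 6** — `<polygon>` regular polygon, stroke `#ff00ff` → score (S601, F2065). Machine vertices: (45.39,33.61) → (48.84,14.27) → (31.51,5.00) → (17.34,18.62) → (25.92,36.30) → (45.39,33.61). Closed: final G1 returns to the first vertex.

**Shape 7** — `<path>` rectangle, stroke `#ff00ff` → score (S601, F2065). Machine vertices: (59.30,53.96) → (107.70,53.96) → (107.70,28.23) → (59.30,28.23) → (59.30,53.96). Closed: final G1 returns to the first vertex.

; Generated by LaserGRBL
G21
G90
G0 X85.14 Y63.06
M4 S601
G01 X92.36 Y63.79 F2065
G01 X104.56 Y61.73 F2065
G01 X121.73 Y56.87 F2065
G01 X143.87 Y49.22 F2065
M5
G0 X50.99 Y40.79
M4 S601
G01 X87.10 Y40.79 F2065
G01 X87.10 Y31.37 F2065
G01 X50.99 Y31.37 F2065
G01 X50.99 Y40.79 F2065
M5
G0 X39.12 Y40.77
M4 S601
G01 X59.90 Y40.77 F2065
G01 X59.90 Y10.43 F2065
G01 X39.12 Y10.43 F2065
G01 X39.12 Y40.77 F2065
M5
G0 X35.65 Y38.93
M4 S601
G01 X160.75 Y24.37 F2065
G01 X17.16 Y70.13 F2065
G01 X19.08 Y62.78 F2065
G01 X25.95 Y17.01 F2065
G01 X110.36 Y17.83 F2065
M5
G0 X75.26 Y52.56
M4 S601
G01 X78.08 Y44.79 F2065
G01 X74.51 Y41.56 F2065
G01 X64.57 Y42.88 F2065
G01 X48.25 Y48.75 F2065
M5
G0 X45.39 Y33.61
M4 S601
G01 X48.84 Y14.27 F2065
G01 X31.51 Y5.00 F2065
G01 X17.34 Y18.62 F2065
G01 X25.92 Y36.30 F2065
G01 X45.39 Y33.61 F2065
M5
G0 X59.30 Y53.96
M4 S601
G01 X107.70 Y53.96 F2065
G01 X107.70 Y28.23 F2065
G01 X59.30 Y28.23 F2065
G01 X59.30 Y53.96 F2065
M5
G0 X0.00 Y0.00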